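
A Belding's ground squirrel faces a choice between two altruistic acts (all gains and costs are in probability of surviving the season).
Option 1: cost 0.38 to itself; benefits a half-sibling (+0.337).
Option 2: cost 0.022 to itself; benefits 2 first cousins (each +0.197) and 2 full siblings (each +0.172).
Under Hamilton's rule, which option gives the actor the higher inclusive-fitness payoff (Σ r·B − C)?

Option 2

Option 1: r to a half-sibling = 0.25.
Option 1: Σ r·B − C = (1·0.25·0.337) − 0.38 = -0.29575.
Option 2: r to a first cousin = 0.125.
Option 2: r to a full sibling = 0.5.
Option 2: Σ r·B − C = (2·0.125·0.197 + 2·0.5·0.172) − 0.022 = 0.19925.
Option 2 has the higher net inclusive-fitness payoff.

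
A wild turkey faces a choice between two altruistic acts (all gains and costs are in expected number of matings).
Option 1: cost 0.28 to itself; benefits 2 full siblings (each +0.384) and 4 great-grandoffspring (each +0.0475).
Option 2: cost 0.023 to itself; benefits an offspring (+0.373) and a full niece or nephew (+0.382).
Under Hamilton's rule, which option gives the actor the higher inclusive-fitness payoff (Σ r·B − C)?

Option 1: r to a full sibling = 0.5.
Option 1: r to a great-grandoffspring = 0.125.
Option 1: Σ r·B − C = (2·0.5·0.384 + 4·0.125·0.0475) − 0.28 = 0.12775.
Option 2: r to an offspring = 0.5.
Option 2: r to a full niece or nephew = 0.25.
Option 2: Σ r·B − C = (1·0.5·0.373 + 1·0.25·0.382) − 0.023 = 0.259.
Option 2 has the higher net inclusive-fitness payoff.

Option 2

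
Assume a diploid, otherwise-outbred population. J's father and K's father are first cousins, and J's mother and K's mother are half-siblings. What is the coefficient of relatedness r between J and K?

Independent pedigree routes through distinct common ancestors add.
J and K are related in two ways: second cousins through their fathers (r = 1/32) and half first cousins through their mothers (r = 1/16).
r = 1/32 + 1/16 = 0.09375.

0.09375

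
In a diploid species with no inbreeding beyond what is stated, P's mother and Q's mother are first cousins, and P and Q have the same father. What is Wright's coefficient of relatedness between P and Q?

Independent pedigree routes through distinct common ancestors add.
P and Q are related in two ways: second cousins through their mothers (r = 1/32) and half-sibs through their shared father (r = 1/4).
r = 1/32 + 1/4 = 0.28125.

0.28125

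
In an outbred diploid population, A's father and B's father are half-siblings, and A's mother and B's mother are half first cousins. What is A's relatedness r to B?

0.078125

Relatedness sums over independent paths through distinct common ancestors.
A and B are related in two ways: half first cousins through their fathers (r = 1/16) and half second cousins through their mothers (r = 1/64).
r = 1/16 + 1/64 = 5/64 = 0.078125.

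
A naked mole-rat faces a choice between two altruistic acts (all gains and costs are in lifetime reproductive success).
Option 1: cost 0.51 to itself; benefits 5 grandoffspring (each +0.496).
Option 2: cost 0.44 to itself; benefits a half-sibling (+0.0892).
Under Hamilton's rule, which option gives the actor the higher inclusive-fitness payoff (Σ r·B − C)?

Option 1: r to a grandoffspring = 0.25.
Option 1: Σ r·B − C = (5·0.25·0.496) − 0.51 = 0.11.
Option 2: r to a half-sibling = 0.25.
Option 2: Σ r·B − C = (1·0.25·0.0892) − 0.44 = -0.4177.
Option 1 has the higher net inclusive-fitness payoff.

Option 1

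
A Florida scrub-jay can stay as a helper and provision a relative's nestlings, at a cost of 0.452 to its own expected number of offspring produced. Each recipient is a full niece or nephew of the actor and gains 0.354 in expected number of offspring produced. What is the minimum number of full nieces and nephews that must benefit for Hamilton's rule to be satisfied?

r to a full niece or nephew = 1/4 (full aunt/uncle↔niece/nephew: two paths of length 3 through the shared grandparent pair: r = 2·(1/2)^3 = 1/4).
Hamilton's rule: n·r·B > C  ⇒  n > C/(r·B) = 0.452/(0.25·0.354) = 5.107.
The smallest integer exceeding 5.107 is 6.

6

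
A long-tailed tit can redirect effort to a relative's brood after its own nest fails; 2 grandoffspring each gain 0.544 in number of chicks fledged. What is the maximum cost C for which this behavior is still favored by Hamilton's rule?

r to a grandoffspring = 1/4 (two parent–offspring links: r = (1/2)^2 = 1/4).
Hamilton's rule: n·r·B > C, so the trait is favored while C < n·r·B = 2·0.25·0.544 = 0.272.

0.272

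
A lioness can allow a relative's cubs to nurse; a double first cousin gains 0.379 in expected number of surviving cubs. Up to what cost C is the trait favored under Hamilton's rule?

0.09475

r to a double first cousin = 0.25 (double first cousins share both grandparent pairs — four paths of length 4: r = 4·(1/2)^4 = 1/4).
Hamilton's rule: n·r·B > C, so the trait is favored while C < n·r·B = 1·0.25·0.379 = 0.09475.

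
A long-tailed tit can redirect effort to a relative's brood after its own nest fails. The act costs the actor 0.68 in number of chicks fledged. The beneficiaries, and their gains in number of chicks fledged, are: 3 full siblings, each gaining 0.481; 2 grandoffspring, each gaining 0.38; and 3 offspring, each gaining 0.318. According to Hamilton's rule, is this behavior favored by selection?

Hamilton's rule: the trait is favored when the sum of r·B over every recipient exceeds the actor's cost C.
r to a full sibling = 0.5 (full sibs share both parents — two paths of length 2: r = 2·(1/2)^2 = 1/2).
r to a grandoffspring = 1/4 (two parent–offspring links: r = (1/2)^2 = 1/4).
r to an offspring = 0.5 (one parent–offspring link: r = (1/2)^1 = 1/2).
Summing one r·B term per recipient: 3·0.5·0.481 + 2·0.25·0.38 + 3·0.5·0.318 = 1.3885.
1.3885 > 0.68: the indirect benefit exceeds the cost.

Yes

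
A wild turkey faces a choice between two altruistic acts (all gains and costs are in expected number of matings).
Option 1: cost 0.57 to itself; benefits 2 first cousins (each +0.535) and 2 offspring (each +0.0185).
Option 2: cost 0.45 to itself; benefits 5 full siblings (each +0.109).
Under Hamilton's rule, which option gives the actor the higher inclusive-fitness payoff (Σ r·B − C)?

Option 1: r to a first cousin = 0.125.
Option 1: r to an offspring = 0.5.
Option 1: Σ r·B − C = (2·0.125·0.535 + 2·0.5·0.0185) − 0.57 = -0.41775.
Option 2: r to a full sibling = 0.5.
Option 2: Σ r·B − C = (5·0.5·0.109) − 0.45 = -0.1775.
Option 2 has the higher net inclusive-fitness payoff.

Option 2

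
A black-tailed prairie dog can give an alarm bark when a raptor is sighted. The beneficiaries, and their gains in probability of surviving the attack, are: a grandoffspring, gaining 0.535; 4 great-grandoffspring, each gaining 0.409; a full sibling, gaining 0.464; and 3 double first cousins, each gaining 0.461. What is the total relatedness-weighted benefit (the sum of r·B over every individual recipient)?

0.916

r to a grandoffspring = 0.25 (two parent–offspring links: r = (1/2)^2 = 1/4).
r to a great-grandoffspring = 0.125 (three parent–offspring links: r = (1/2)^3 = 1/8).
r to a full sibling = 1/2 (full sibs share both parents — two paths of length 2: r = 2·(1/2)^2 = 1/2).
r to a double first cousin = 0.25 (double first cousins share both grandparent pairs — four paths of length 4: r = 4·(1/2)^4 = 1/4).
Summing one r·B term per recipient: 1·0.25·0.535 + 4·0.125·0.409 + 1·0.5·0.464 + 3·0.25·0.461 = 0.916.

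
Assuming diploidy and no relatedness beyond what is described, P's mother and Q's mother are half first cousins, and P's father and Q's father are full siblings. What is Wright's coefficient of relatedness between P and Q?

Independent pedigree routes through distinct common ancestors add.
P and Q are related in two ways: half second cousins through their mothers (r = 1/64) and first cousins through their fathers (r = 1/8).
r = 1/64 + 1/8 = 0.140625.

0.140625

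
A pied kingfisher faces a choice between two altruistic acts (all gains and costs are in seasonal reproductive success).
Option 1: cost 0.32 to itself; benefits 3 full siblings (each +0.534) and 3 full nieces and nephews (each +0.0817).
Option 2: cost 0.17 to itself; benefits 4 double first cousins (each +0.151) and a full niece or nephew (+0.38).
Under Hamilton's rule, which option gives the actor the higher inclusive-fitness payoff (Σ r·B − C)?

Option 1: r to a full sibling = 0.5.
Option 1: r to a full niece or nephew = 0.25.
Option 1: Σ r·B − C = (3·0.5·0.534 + 3·0.25·0.0817) − 0.32 = 0.542275.
Option 2: r to a double first cousin = 0.25.
Option 2: r to a full niece or nephew = 0.25.
Option 2: Σ r·B − C = (4·0.25·0.151 + 1·0.25·0.38) − 0.17 = 0.076.
Option 1 has the higher net inclusive-fitness payoff.

Option 1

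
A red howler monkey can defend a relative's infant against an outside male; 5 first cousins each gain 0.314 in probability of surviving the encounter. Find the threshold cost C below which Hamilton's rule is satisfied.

r to a first cousin = 1/8 (first cousins share one grandparent pair — two paths of length 4: r = 2·(1/2)^4 = 1/8).
Hamilton's rule: n·r·B > C, so the trait is favored while C < n·r·B = 5·0.125·0.314 = 0.19625.

0.19625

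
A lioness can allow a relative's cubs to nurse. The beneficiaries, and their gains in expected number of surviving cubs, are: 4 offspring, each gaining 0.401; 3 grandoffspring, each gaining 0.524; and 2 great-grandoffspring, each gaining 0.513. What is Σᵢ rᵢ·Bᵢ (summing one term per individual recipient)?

r to an offspring = 0.5 (one parent–offspring link: r = (1/2)^1 = 1/2).
r to a grandoffspring = 0.25 (two parent–offspring links: r = (1/2)^2 = 1/4).
r to a great-grandoffspring = 0.125 (three parent–offspring links: r = (1/2)^3 = 1/8).
Summing one r·B term per recipient: 4·0.5·0.401 + 3·0.25·0.524 + 2·0.125·0.513 = 1.32325.

1.32325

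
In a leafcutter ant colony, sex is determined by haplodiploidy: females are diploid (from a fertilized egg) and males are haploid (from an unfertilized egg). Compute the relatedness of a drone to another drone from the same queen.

Haploid brothers each carry a random half of the queen's diploid genome, so on average they share half: r = 1/2.

0.5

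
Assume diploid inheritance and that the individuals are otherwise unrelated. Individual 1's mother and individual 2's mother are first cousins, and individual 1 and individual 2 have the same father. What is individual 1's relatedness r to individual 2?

Wright's path rule: contributions from independent ancestry routes add.
Individual 1 and individual 2 are related in two ways: second cousins through their mothers (r = 1/32) and half-sibs through their shared father (r = 1/4).
r = 1/32 + 1/4 = 0.28125.

0.28125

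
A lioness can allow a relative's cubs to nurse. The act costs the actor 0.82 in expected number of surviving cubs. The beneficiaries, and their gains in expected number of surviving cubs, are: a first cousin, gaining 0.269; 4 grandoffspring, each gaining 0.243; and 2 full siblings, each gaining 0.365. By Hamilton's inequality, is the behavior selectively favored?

Hamilton's rule: the trait is favored when the sum of r·B over every recipient exceeds the actor's cost C.
r to a first cousin = 1/8 (first cousins share one grandparent pair — two paths of length 4: r = 2·(1/2)^4 = 1/8).
r to a grandoffspring = 0.25 (two parent–offspring links: r = (1/2)^2 = 1/4).
r to a full sibling = 0.5 (full sibs share both parents — two paths of length 2: r = 2·(1/2)^2 = 1/2).
Summing one r·B term per recipient: 1·0.125·0.269 + 4·0.25·0.243 + 2·0.5·0.365 = 0.641625.
0.641625 < 0.82: the indirect benefit is less than the cost.

No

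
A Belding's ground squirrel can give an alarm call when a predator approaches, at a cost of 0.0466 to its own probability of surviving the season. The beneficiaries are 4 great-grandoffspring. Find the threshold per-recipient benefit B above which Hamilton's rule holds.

r to a great-grandoffspring = 1/8 (three parent–offspring links: r = (1/2)^3 = 1/8).
Hamilton's rule with n recipients of equal r: n·r·B > C, so B > C/(n·r) = 0.0466/(4·0.125) = 0.0932.

0.0932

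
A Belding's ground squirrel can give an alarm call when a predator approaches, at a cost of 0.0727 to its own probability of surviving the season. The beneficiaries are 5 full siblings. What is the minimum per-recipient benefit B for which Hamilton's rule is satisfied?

0.0291

r to a full sibling = 1/2 (full sibs share both parents — two paths of length 2: r = 2·(1/2)^2 = 1/2).
Hamilton's rule with n recipients of equal r: n·r·B > C, so B > C/(n·r) = 0.0727/(5·0.5) = 0.0291.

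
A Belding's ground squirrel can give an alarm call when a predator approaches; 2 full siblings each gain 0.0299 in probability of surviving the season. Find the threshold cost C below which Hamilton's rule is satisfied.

r to a full sibling = 0.5 (full sibs share both parents — two paths of length 2: r = 2·(1/2)^2 = 1/2).
Hamilton's rule: n·r·B > C, so the trait is favored while C < n·r·B = 2·0.5·0.0299 = 0.0299.

0.0299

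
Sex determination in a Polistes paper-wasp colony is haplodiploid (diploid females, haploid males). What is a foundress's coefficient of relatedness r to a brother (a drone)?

0.25

Her haploid brother carries none of their father's genes and a random half of their mother's genome; that half matches the maternal half of her own genome with probability 1/2: r = 1/2 · 1/2 = 1/4.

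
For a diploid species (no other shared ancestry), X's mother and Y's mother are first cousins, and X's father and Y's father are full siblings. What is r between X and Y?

0.15625

Independent pedigree routes through distinct common ancestors add.
X and Y are related in two ways: second cousins through their mothers (r = 1/32) and first cousins through their fathers (r = 1/8).
r = 1/32 + 1/8 = 5/32 = 0.15625.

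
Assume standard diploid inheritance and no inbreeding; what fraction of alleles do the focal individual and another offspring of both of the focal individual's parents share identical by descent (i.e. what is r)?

0.5

Each parent–offspring link contributes a factor of 1/2, and independent paths through distinct common ancestors add.
Full sibs share both parents — two paths of length 2: r = 2·(1/2)^2 = 1/2.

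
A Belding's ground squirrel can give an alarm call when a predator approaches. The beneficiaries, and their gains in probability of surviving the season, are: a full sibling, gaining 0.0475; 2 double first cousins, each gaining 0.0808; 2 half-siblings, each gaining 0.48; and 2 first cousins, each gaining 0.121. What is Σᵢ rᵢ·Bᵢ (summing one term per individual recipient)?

0.3344

r to a full sibling = 1/2 (full sibs share both parents — two paths of length 2: r = 2·(1/2)^2 = 1/2).
r to a double first cousin = 1/4 (double first cousins share both grandparent pairs — four paths of length 4: r = 4·(1/2)^4 = 1/4).
r to a half-sibling = 0.25 (half-sibs share one parent — one path of length 2: r = (1/2)^2 = 1/4).
r to a first cousin = 1/8 (first cousins share one grandparent pair — two paths of length 4: r = 2·(1/2)^4 = 1/8).
Summing one r·B term per recipient: 1·0.5·0.0475 + 2·0.25·0.0808 + 2·0.25·0.48 + 2·0.125·0.121 = 0.3344.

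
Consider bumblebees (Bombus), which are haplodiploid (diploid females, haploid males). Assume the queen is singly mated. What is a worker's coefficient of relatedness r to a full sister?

0.75

Haplodiploid full sisters inherit their father's entire haploid genome identically (contributing 1/2) and on average half of their mother's contribution (1/2 · 1/2 = 1/4); r = 1/2 + 1/4 = 3/4.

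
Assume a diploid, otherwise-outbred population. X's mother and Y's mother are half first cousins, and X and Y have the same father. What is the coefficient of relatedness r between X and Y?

Independent pedigree routes through distinct common ancestors add.
X and Y are related in two ways: half second cousins through their mothers (r = 1/64) and half-sibs through their shared father (r = 1/4).
r = 1/64 + 1/4 = 17/64 = 0.265625.

0.265625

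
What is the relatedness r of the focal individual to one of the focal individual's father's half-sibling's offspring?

Each parent–offspring link contributes a factor of 1/2, and independent paths through distinct common ancestors add.
Half first cousins share one grandparent — one path of length 4: r = (1/2)^4 = 1/16.

0.0625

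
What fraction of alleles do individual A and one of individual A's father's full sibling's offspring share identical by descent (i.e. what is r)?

0.125

Each parent–offspring link contributes a factor of 1/2, and independent paths through distinct common ancestors add.
First cousins share one grandparent pair — two paths of length 4: r = 2·(1/2)^4 = 1/8.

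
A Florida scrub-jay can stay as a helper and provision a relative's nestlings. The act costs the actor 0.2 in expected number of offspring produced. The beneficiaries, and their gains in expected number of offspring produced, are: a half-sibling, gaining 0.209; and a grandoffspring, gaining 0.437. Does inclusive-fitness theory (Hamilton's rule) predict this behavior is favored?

Hamilton's rule: the trait is favored when the sum of r·B over every recipient exceeds the actor's cost C.
r to a half-sibling = 1/4 (half-sibs share one parent — one path of length 2: r = (1/2)^2 = 1/4).
r to a grandoffspring = 0.25 (two parent–offspring links: r = (1/2)^2 = 1/4).
Summing one r·B term per recipient: 1·0.25·0.209 + 1·0.25·0.437 = 0.1615.
0.1615 < 0.2: the indirect benefit is less than the cost.

No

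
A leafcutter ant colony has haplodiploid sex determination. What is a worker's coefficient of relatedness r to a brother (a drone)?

Her haploid brother carries none of their father's genes and a random half of their mother's genome; that half matches the maternal half of her own genome with probability 1/2: r = 1/2 · 1/2 = 1/4.

0.25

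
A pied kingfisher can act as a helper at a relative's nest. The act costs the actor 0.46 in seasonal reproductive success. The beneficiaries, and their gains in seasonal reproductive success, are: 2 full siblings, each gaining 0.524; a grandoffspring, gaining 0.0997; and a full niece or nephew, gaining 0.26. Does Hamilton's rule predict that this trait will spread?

Hamilton's rule: the trait is favored when the sum of r·B over every recipient exceeds the actor's cost C.
r to a full sibling = 0.5 (full sibs share both parents — two paths of length 2: r = 2·(1/2)^2 = 1/2).
r to a grandoffspring = 1/4 (two parent–offspring links: r = (1/2)^2 = 1/4).
r to a full niece or nephew = 0.25 (full aunt/uncle↔niece/nephew: two paths of length 3 through the shared grandparent pair: r = 2·(1/2)^3 = 1/4).
Summing one r·B term per recipient: 2·0.5·0.524 + 1·0.25·0.0997 + 1·0.25·0.26 = 0.613925.
0.613925 > 0.46: the indirect benefit exceeds the cost.

Yes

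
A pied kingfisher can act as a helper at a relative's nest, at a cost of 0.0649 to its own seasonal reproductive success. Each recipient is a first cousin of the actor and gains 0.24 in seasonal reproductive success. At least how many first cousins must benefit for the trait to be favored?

3

r to a first cousin = 1/8 (first cousins share one grandparent pair — two paths of length 4: r = 2·(1/2)^4 = 1/8).
Hamilton's rule: n·r·B > C  ⇒  n > C/(r·B) = 0.0649/(0.125·0.24) = 2.163.
The smallest integer exceeding 2.163 is 3.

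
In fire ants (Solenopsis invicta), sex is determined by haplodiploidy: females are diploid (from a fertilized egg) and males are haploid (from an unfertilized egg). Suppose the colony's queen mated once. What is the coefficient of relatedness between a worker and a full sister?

0.75

Haplodiploid full sisters inherit their father's entire haploid genome identically (contributing 1/2) and on average half of their mother's contribution (1/2 · 1/2 = 1/4); r = 1/2 + 1/4 = 3/4.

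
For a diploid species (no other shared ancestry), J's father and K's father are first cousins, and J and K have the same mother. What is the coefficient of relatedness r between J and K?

0.28125

Relatedness sums over independent paths through distinct common ancestors.
J and K are related in two ways: second cousins through their fathers (r = 1/32) and half-sibs through their shared mother (r = 1/4).
r = 1/32 + 1/4 = 9/32 = 0.28125.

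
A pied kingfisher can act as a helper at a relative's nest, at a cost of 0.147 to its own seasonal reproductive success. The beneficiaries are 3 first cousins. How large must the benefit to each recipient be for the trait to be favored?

r to a first cousin = 0.125 (first cousins share one grandparent pair — two paths of length 4: r = 2·(1/2)^4 = 1/8).
Hamilton's rule with n recipients of equal r: n·r·B > C, so B > C/(n·r) = 0.147/(3·0.125) = 0.392.

0.392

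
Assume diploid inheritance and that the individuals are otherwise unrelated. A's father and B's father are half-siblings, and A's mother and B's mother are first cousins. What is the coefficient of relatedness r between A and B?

Independent pedigree routes through distinct common ancestors add.
A and B are related in two ways: half first cousins through their fathers (r = 1/16) and second cousins through their mothers (r = 1/32).
r = 1/16 + 1/32 = 3/32 = 0.09375.

0.09375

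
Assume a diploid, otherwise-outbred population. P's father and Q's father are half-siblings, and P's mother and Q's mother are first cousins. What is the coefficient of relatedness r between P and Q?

0.09375

Independent pedigree routes through distinct common ancestors add.
P and Q are related in two ways: half first cousins through their fathers (r = 1/16) and second cousins through their mothers (r = 1/32).
r = 1/16 + 1/32 = 0.09375.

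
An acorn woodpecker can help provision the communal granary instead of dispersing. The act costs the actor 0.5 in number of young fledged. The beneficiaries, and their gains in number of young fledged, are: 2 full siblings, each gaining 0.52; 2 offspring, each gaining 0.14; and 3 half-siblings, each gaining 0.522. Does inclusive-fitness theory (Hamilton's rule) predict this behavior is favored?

Yes

Hamilton's rule: the trait is favored when the sum of r·B over every recipient exceeds the actor's cost C.
r to a full sibling = 1/2 (full sibs share both parents — two paths of length 2: r = 2·(1/2)^2 = 1/2).
r to an offspring = 1/2 (one parent–offspring link: r = (1/2)^1 = 1/2).
r to a half-sibling = 1/4 (half-sibs share one parent — one path of length 2: r = (1/2)^2 = 1/4).
Summing one r·B term per recipient: 2·0.5·0.52 + 2·0.5·0.14 + 3·0.25·0.522 = 1.0515.
1.0515 > 0.5: the indirect benefit exceeds the cost.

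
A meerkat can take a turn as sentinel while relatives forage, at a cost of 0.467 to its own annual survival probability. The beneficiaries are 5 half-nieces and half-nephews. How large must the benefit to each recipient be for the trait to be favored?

r to a half-niece or half-nephew = 1/8 (half-aunt/uncle↔niece/nephew: one path of length 3: r = (1/2)^3 = 1/8).
Hamilton's rule with n recipients of equal r: n·r·B > C, so B > C/(n·r) = 0.467/(5·0.125) = 0.7472.

0.7472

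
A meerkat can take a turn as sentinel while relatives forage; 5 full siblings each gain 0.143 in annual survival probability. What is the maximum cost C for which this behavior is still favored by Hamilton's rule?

0.3575

r to a full sibling = 1/2 (full sibs share both parents — two paths of length 2: r = 2·(1/2)^2 = 1/2).
Hamilton's rule: n·r·B > C, so the trait is favored while C < n·r·B = 5·0.5·0.143 = 0.3575.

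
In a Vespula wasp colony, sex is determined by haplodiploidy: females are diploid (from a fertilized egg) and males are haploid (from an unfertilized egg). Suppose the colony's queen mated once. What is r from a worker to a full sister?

Haplodiploid full sisters inherit their father's entire haploid genome identically (contributing 1/2) and on average half of their mother's contribution (1/2 · 1/2 = 1/4); r = 1/2 + 1/4 = 3/4.

0.75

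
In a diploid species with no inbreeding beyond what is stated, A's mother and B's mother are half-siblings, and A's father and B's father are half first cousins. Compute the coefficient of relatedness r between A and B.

0.078125

Relatedness sums over independent paths through distinct common ancestors.
A and B are related in two ways: half first cousins through their mothers (r = 1/16) and half second cousins through their fathers (r = 1/64).
r = 1/16 + 1/64 = 0.078125.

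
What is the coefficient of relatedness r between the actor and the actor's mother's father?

Each parent–offspring link contributes a factor of 1/2, and independent paths through distinct common ancestors add.
Two parent–offspring links: r = (1/2)^2 = 1/4.

0.25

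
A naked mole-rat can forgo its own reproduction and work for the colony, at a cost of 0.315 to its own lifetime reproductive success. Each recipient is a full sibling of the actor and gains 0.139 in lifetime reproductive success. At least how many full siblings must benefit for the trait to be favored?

r to a full sibling = 0.5 (full sibs share both parents — two paths of length 2: r = 2·(1/2)^2 = 1/2).
Hamilton's rule: n·r·B > C  ⇒  n > C/(r·B) = 0.315/(0.5·0.139) = 4.532.
The smallest integer exceeding 4.532 is 5.

5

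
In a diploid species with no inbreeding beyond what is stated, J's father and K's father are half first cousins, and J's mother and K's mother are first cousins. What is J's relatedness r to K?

0.046875

Wright's path rule: contributions from independent ancestry routes add.
J and K are related in two ways: half second cousins through their fathers (r = 1/64) and second cousins through their mothers (r = 1/32).
r = 1/64 + 1/32 = 3/64 = 0.046875.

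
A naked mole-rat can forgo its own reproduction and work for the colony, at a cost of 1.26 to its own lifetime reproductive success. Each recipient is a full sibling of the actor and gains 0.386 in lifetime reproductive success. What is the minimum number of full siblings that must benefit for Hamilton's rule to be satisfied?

r to a full sibling = 1/2 (full sibs share both parents — two paths of length 2: r = 2·(1/2)^2 = 1/2).
Hamilton's rule: n·r·B > C  ⇒  n > C/(r·B) = 1.26/(0.5·0.386) = 6.528.
The smallest integer exceeding 6.528 is 7.

7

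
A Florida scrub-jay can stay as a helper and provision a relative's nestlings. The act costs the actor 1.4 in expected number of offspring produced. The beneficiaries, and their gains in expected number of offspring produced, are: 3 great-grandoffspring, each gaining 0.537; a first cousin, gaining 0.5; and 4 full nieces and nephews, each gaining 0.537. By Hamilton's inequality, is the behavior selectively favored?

Hamilton's rule: the trait is favored when the sum of r·B over every recipient exceeds the actor's cost C.
r to a great-grandoffspring = 0.125 (three parent–offspring links: r = (1/2)^3 = 1/8).
r to a first cousin = 1/8 (first cousins share one grandparent pair — two paths of length 4: r = 2·(1/2)^4 = 1/8).
r to a full niece or nephew = 0.25 (full aunt/uncle↔niece/nephew: two paths of length 3 through the shared grandparent pair: r = 2·(1/2)^3 = 1/4).
Summing one r·B term per recipient: 3·0.125·0.537 + 1·0.125·0.5 + 4·0.25·0.537 = 0.800875.
0.800875 < 1.4: the indirect benefit is less than the cost.

No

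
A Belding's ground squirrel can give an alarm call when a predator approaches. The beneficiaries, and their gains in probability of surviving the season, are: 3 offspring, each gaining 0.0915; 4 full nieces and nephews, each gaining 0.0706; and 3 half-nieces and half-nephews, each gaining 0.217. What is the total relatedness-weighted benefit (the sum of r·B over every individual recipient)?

r to an offspring = 1/2 (one parent–offspring link: r = (1/2)^1 = 1/2).
r to a full niece or nephew = 0.25 (full aunt/uncle↔niece/nephew: two paths of length 3 through the shared grandparent pair: r = 2·(1/2)^3 = 1/4).
r to a half-niece or half-nephew = 0.125 (half-aunt/uncle↔niece/nephew: one path of length 3: r = (1/2)^3 = 1/8).
Summing one r·B term per recipient: 3·0.5·0.0915 + 4·0.25·0.0706 + 3·0.125·0.217 = 0.289225.

0.289225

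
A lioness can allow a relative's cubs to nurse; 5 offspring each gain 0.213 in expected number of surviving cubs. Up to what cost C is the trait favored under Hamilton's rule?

r to an offspring = 0.5 (one parent–offspring link: r = (1/2)^1 = 1/2).
Hamilton's rule: n·r·B > C, so the trait is favored while C < n·r·B = 5·0.5·0.213 = 0.5325.

0.5325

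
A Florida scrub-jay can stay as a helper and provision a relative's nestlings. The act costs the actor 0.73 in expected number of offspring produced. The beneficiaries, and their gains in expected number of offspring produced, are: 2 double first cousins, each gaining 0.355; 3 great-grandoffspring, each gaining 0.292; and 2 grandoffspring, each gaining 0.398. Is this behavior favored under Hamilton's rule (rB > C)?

No

Hamilton's rule: the trait is favored when the sum of r·B over every recipient exceeds the actor's cost C.
r to a double first cousin = 1/4 (double first cousins share both grandparent pairs — four paths of length 4: r = 4·(1/2)^4 = 1/4).
r to a great-grandoffspring = 1/8 (three parent–offspring links: r = (1/2)^3 = 1/8).
r to a grandoffspring = 0.25 (two parent–offspring links: r = (1/2)^2 = 1/4).
Summing one r·B term per recipient: 2·0.25·0.355 + 3·0.125·0.292 + 2·0.25·0.398 = 0.486.
0.486 < 0.73: the indirect benefit is less than the cost.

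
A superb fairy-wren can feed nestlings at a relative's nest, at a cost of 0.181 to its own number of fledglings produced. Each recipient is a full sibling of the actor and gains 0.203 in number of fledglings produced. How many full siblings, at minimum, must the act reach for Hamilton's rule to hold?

r to a full sibling = 1/2 (full sibs share both parents — two paths of length 2: r = 2·(1/2)^2 = 1/2).
Hamilton's rule: n·r·B > C  ⇒  n > C/(r·B) = 0.181/(0.5·0.203) = 1.783.
The smallest integer exceeding 1.783 is 2.

2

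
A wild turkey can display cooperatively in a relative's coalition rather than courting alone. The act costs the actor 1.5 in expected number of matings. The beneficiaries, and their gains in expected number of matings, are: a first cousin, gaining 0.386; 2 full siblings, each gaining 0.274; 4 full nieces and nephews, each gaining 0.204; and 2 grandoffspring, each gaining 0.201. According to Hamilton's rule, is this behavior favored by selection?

Hamilton's rule: the trait is favored when the sum of r·B over every recipient exceeds the actor's cost C.
r to a first cousin = 0.125 (first cousins share one grandparent pair — two paths of length 4: r = 2·(1/2)^4 = 1/8).
r to a full sibling = 0.5 (full sibs share both parents — two paths of length 2: r = 2·(1/2)^2 = 1/2).
r to a full niece or nephew = 1/4 (full aunt/uncle↔niece/nephew: two paths of length 3 through the shared grandparent pair: r = 2·(1/2)^3 = 1/4).
r to a grandoffspring = 0.25 (two parent–offspring links: r = (1/2)^2 = 1/4).
Summing one r·B term per recipient: 1·0.125·0.386 + 2·0.5·0.274 + 4·0.25·0.204 + 2·0.25·0.201 = 0.62675.
0.62675 < 1.5: the indirect benefit is less than the cost.

No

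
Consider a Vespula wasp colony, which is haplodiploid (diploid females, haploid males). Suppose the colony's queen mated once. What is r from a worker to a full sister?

Haplodiploid full sisters inherit their father's entire haploid genome identically (contributing 1/2) and on average half of their mother's contribution (1/2 · 1/2 = 1/4); r = 1/2 + 1/4 = 3/4.

0.75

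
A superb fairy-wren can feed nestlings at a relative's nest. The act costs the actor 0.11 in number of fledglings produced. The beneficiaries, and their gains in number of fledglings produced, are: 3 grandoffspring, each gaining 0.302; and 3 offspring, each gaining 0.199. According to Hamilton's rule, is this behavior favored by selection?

Hamilton's rule: the trait is favored when the sum of r·B over every recipient exceeds the actor's cost C.
r to a grandoffspring = 1/4 (two parent–offspring links: r = (1/2)^2 = 1/4).
r to an offspring = 0.5 (one parent–offspring link: r = (1/2)^1 = 1/2).
Summing one r·B term per recipient: 3·0.25·0.302 + 3·0.5·0.199 = 0.525.
0.525 > 0.11: the indirect benefit exceeds the cost.

Yes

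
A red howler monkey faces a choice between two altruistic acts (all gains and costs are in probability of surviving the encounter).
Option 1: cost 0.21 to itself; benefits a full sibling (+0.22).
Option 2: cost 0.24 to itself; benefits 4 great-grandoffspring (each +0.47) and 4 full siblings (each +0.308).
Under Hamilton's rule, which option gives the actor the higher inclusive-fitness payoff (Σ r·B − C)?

Option 2

Option 1: r to a full sibling = 0.5.
Option 1: Σ r·B − C = (1·0.5·0.22) − 0.21 = -0.1.
Option 2: r to a great-grandoffspring = 0.125.
Option 2: r to a full sibling = 0.5.
Option 2: Σ r·B − C = (4·0.125·0.47 + 4·0.5·0.308) − 0.24 = 0.611.
Option 2 has the higher net inclusive-fitness payoff.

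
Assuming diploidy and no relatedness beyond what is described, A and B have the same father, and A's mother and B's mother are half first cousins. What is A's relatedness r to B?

0.265625

With two independent routes of shared ancestry, r is the sum of the two contributions.
A and B are related in two ways: half-sibs through their shared father (r = 1/4) and half second cousins through their mothers (r = 1/64).
r = 1/4 + 1/64 = 17/64 = 0.265625.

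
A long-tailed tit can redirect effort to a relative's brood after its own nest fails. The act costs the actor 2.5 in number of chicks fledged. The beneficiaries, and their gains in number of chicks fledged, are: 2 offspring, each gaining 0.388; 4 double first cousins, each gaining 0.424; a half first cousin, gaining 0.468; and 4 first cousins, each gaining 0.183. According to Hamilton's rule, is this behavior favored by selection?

No

Hamilton's rule: the trait is favored when the sum of r·B over every recipient exceeds the actor's cost C.
r to an offspring = 0.5 (one parent–offspring link: r = (1/2)^1 = 1/2).
r to a double first cousin = 1/4 (double first cousins share both grandparent pairs — four paths of length 4: r = 4·(1/2)^4 = 1/4).
r to a half first cousin = 0.0625 (half first cousins share one grandparent — one path of length 4: r = (1/2)^4 = 1/16).
r to a first cousin = 1/8 (first cousins share one grandparent pair — two paths of length 4: r = 2·(1/2)^4 = 1/8).
Summing one r·B term per recipient: 2·0.5·0.388 + 4·0.25·0.424 + 1·0.0625·0.468 + 4·0.125·0.183 = 0.93275.
0.93275 < 2.5: the indirect benefit is less than the cost.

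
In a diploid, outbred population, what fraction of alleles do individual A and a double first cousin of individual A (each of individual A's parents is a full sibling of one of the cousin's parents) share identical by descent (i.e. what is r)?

0.25

Each parent–offspring link contributes a factor of 1/2, and independent paths through distinct common ancestors add.
Double first cousins share both grandparent pairs — four paths of length 4: r = 4·(1/2)^4 = 1/4.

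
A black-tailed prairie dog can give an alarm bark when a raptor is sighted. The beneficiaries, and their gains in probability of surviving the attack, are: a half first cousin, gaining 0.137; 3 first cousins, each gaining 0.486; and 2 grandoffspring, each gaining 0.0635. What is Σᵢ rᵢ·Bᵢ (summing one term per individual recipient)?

0.2225625

r to a half first cousin = 0.0625 (half first cousins share one grandparent — one path of length 4: r = (1/2)^4 = 1/16).
r to a first cousin = 0.125 (first cousins share one grandparent pair — two paths of length 4: r = 2·(1/2)^4 = 1/8).
r to a grandoffspring = 1/4 (two parent–offspring links: r = (1/2)^2 = 1/4).
Summing one r·B term per recipient: 1·0.0625·0.137 + 3·0.125·0.486 + 2·0.25·0.0635 = 0.2225625.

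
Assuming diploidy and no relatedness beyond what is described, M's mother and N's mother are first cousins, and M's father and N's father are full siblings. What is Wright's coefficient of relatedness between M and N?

0.15625

With two independent routes of shared ancestry, r is the sum of the two contributions.
M and N are related in two ways: second cousins through their mothers (r = 1/32) and first cousins through their fathers (r = 1/8).
r = 1/32 + 1/8 = 5/32 = 0.15625.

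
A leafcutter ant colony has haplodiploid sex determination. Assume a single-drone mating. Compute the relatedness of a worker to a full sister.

Haplodiploid full sisters inherit their father's entire haploid genome identically (contributing 1/2) and on average half of their mother's contribution (1/2 · 1/2 = 1/4); r = 1/2 + 1/4 = 3/4.

0.75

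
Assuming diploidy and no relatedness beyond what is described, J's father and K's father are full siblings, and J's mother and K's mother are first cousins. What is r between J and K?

Relatedness sums over independent paths through distinct common ancestors.
J and K are related in two ways: first cousins through their fathers (r = 1/8) and second cousins through their mothers (r = 1/32).
r = 1/8 + 1/32 = 0.15625.

0.15625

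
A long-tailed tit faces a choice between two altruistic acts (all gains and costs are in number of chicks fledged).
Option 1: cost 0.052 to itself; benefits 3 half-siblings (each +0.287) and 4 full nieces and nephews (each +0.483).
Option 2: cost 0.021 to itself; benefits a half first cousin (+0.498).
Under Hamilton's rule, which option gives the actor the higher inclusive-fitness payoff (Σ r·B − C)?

Option 1

Option 1: r to a half-sibling = 0.25.
Option 1: r to a full niece or nephew = 0.25.
Option 1: Σ r·B − C = (3·0.25·0.287 + 4·0.25·0.483) − 0.052 = 0.64625.
Option 2: r to a half first cousin = 0.0625.
Option 2: Σ r·B − C = (1·0.0625·0.498) − 0.021 = 0.010125.
Option 1 has the higher net inclusive-fitness payoff.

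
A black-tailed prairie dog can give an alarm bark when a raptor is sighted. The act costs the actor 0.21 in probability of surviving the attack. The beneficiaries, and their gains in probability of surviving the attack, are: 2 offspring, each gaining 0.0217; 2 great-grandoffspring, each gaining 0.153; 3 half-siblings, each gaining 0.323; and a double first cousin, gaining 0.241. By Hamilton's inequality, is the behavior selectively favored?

Yes

Hamilton's rule: the trait is favored when the sum of r·B over every recipient exceeds the actor's cost C.
r to an offspring = 0.5 (one parent–offspring link: r = (1/2)^1 = 1/2).
r to a great-grandoffspring = 1/8 (three parent–offspring links: r = (1/2)^3 = 1/8).
r to a half-sibling = 1/4 (half-sibs share one parent — one path of length 2: r = (1/2)^2 = 1/4).
r to a double first cousin = 0.25 (double first cousins share both grandparent pairs — four paths of length 4: r = 4·(1/2)^4 = 1/4).
Summing one r·B term per recipient: 2·0.5·0.0217 + 2·0.125·0.153 + 3·0.25·0.323 + 1·0.25·0.241 = 0.36245.
0.36245 > 0.21: the indirect benefit exceeds the cost.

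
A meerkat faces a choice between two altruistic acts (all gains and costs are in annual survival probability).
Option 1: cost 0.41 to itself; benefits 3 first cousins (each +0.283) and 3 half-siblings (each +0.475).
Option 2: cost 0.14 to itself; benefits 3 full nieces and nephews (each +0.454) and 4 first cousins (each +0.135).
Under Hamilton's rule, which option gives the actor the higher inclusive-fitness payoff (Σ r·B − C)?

Option 2

Option 1: r to a first cousin = 0.125.
Option 1: r to a half-sibling = 0.25.
Option 1: Σ r·B − C = (3·0.125·0.283 + 3·0.25·0.475) − 0.41 = 0.052375.
Option 2: r to a full niece or nephew = 0.25.
Option 2: r to a first cousin = 0.125.
Option 2: Σ r·B − C = (3·0.25·0.454 + 4·0.125·0.135) − 0.14 = 0.268.
Option 2 has the higher net inclusive-fitness payoff.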